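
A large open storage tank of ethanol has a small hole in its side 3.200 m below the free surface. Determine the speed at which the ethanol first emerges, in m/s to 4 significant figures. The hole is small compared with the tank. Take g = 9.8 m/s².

7.920 m/s

The surface is effectively still and both ends are open, so ½v² = gh and v = √(2·9.8·3.200) = 7.920 m/s.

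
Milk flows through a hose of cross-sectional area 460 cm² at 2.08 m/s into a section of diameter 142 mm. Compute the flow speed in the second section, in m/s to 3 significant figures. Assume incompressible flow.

6.04 m/s

By continuity, v₂ = v₁·A₁/A₂ = 2.08·(460/158) = 6.04 m/s.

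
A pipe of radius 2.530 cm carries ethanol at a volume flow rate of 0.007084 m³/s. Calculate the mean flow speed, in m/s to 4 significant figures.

v ≈ 3.523 m/s

Q = 0.007084 m³/s = 0.007084 m³/s.
v = Q/A = 0.007084 / 0.002011 = 3.523 m/s.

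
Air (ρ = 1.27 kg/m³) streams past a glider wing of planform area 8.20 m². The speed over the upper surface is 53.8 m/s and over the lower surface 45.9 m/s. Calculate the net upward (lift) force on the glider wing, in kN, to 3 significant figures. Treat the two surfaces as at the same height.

F ≈ 4.10 kN

The faster flow above has the lower pressure; Bernoulli (same height) gives ΔP = ½ρ(v_up² − v_low²).
ΔP = ½·1.27·(53.8² − 45.9²) = 500 Pa.
Lift = ΔP · A = 500 × 8.20 = 4100 N.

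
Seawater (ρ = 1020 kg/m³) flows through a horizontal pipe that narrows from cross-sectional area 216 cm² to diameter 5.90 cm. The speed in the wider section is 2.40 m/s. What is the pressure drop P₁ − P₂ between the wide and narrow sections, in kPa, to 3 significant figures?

ΔP ≈ 180 kPa

Mass conservation (A₁v₁ = A₂v₂) gives v₂ = 2.40 × 216/27.3 = 19.0 m/s.
With no height change, Bernoulli's equation is P₁ + ½ρv₁² = P₂ + ½ρv₂².
P₁ − P₂ = ½·1020·(19.0² − 2.40²) = ½·1020·354 = 180000 Pa.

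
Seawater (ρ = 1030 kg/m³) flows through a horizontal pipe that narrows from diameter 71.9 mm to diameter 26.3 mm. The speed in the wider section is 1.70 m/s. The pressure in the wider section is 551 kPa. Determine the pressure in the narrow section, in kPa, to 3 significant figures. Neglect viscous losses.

By continuity, v₂ = v₁·A₁/A₂ = 1.70·(40.6/5.43) = 12.7 m/s.
The pipe is horizontal, so Bernoulli reduces to P₁ + ½ρv₁² = P₂ + ½ρv₂².
P₂ = P₁ − ½ρ(v₂² − v₁²) = 551000 − ½·1030·(12.7² − 1.70²) = 551000 − 81600 = 469000 Pa.

P₂ ≈ 469 kPa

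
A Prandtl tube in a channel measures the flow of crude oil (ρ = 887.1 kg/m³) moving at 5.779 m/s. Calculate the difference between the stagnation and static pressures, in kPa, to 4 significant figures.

Bernoulli between the free stream and the stagnation point: ½ρv² = P_stag − P_static.
ΔP = ½·887.1·5.779² = 14810 Pa.

14.81 kPa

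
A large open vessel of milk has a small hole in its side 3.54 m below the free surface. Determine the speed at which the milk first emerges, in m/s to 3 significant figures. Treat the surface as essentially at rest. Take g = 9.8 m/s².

v ≈ 8.33 m/s

Torricelli's result v = √(2gh) gives v = √(2·9.8·3.54) = 8.33 m/s.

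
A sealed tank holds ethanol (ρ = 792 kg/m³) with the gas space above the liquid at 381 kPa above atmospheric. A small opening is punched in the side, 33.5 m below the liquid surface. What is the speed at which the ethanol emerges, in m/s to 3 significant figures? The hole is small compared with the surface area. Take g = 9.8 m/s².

v ≈ 40.2 m/s

Take point 1 at the surface (v₁ ≈ 0) and point 2 at the hole (at atmospheric pressure). Bernoulli: P₁ + ρg h = P_atm + ½ρv₂².
With P₁ − P_atm = 381000 Pa, v₂ = √(2gh + 2ΔP/ρ) = √(2·9.8·33.5 + 2·381000/792) = 40.2 m/s.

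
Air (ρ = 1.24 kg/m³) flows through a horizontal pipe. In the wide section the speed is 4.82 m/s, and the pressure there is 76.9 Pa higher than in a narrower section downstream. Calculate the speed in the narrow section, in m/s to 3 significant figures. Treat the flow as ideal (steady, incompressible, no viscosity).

v₂ ≈ 12.1 m/s

With h₁ = h₂, rearranging Bernoulli gives v₂ = √(v₁² + 2ΔP/ρ).
v₂ = √(4.82² + 2·76.9/1.24) = √(23.2 + 124) = 12.1 m/s.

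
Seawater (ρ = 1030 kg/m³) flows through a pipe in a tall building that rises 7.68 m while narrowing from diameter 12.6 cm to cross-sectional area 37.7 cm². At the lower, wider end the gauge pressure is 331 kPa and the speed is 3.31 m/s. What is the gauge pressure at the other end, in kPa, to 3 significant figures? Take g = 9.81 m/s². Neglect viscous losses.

P₂ ≈ 197 kPa

Continuity gives A₁v₁ = A₂v₂, so v₂ = (125 cm²)/(37.7 cm²) × 3.31 m/s = 10.9 m/s.
Bernoulli: P₁ + ½ρv₁² + ρg h₁ = P₂ + ½ρv₂² + ρg h₂, so P₂ = P₁ + ½ρ(v₁² − v₂²) − ρg(h₂ − h₁).
P₂ = 331000 + ½·1030·(3.31² − 10.9²) − 1030·9.81·(+7.68) = 331000 + (-56100) − (77600) = 197000 Pa.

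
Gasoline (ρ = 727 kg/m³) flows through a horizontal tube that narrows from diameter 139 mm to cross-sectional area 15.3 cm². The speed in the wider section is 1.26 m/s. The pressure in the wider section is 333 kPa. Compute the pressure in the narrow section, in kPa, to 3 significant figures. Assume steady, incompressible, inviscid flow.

277 kPa

The volume flow rate is constant, so v₂ = (A₁/A₂)v₁ = (152/15.3)·1.26 = 12.5 m/s.
The pipe is horizontal, so Bernoulli reduces to P₁ + ½ρv₁² = P₂ + ½ρv₂².
P₂ = P₁ − ½ρ(v₂² − v₁²) = 333000 − ½·727·(12.5² − 1.26²) = 333000 − 56200 = 277000 Pa.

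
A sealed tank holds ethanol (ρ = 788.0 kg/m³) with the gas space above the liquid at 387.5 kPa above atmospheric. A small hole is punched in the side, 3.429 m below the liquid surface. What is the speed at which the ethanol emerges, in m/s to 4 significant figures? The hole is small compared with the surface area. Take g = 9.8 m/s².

Take point 1 at the surface (v₁ ≈ 0) and point 2 at the hole (at atmospheric pressure). Bernoulli: P₁ + ρg h = P_atm + ½ρv₂².
With P₁ − P_atm = 387500 Pa, v₂ = √(2gh + 2ΔP/ρ) = √(2·9.8·3.429 + 2·387500/788.0) = 32.41 m/s.

v = 32.41 m/s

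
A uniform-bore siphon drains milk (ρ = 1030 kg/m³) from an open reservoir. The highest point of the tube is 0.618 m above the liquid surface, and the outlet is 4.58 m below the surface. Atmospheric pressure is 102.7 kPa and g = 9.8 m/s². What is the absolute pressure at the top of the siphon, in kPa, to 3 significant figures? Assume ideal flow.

Bernoulli surface→outlet gives ½v² = g·h_out, so v = √(2·9.8·4.58) = 9.47 m/s.
The bore is uniform, so the speed at the crest is the same v. Bernoulli surface→crest: P_atm = P_top + ½ρv² + ρg·h_top.
P_top = 102700 − ½·1030·9.47² − 1030·9.8·0.618 = 50200 Pa.

P_top ≈ 50.2 kPa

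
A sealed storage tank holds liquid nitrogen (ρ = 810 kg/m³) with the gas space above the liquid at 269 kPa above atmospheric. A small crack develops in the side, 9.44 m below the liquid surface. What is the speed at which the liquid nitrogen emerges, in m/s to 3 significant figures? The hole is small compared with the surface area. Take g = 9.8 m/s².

v ≈ 29.1 m/s

Take point 1 at the surface (v₁ ≈ 0) and point 2 at the hole (at atmospheric pressure). Bernoulli: P₁ + ρg h = P_atm + ½ρv₂².
With P₁ − P_atm = 269000 Pa, v₂ = √(2gh + 2ΔP/ρ) = √(2·9.8·9.44 + 2·269000/810) = 29.1 m/s.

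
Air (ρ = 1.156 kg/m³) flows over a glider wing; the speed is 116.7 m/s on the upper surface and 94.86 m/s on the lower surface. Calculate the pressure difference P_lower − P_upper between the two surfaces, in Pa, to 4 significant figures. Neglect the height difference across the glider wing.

ΔP ≈ 2671 Pa

The pressure is lower where the speed is higher: ΔP = ½ρ(v_up² − v_low²).
ΔP = ½·1.156·(116.7² − 94.86²) = 2671 Pa.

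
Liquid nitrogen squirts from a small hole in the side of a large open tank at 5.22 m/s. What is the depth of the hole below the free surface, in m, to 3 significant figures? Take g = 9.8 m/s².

Torricelli: v = √(2gh), so h = v²/(2g).
h = 5.22²/(2·9.8) = 27.2/19.60 = 1.39 m.

1.39 m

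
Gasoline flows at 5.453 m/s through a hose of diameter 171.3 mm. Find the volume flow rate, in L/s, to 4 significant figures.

Q = 125.7 L/s

Q = A·v = 0.02305 m² × 5.453 m/s = 0.1257 m³/s.
Converting: 0.1257 m³/s × 1000 = 125.7 L/s.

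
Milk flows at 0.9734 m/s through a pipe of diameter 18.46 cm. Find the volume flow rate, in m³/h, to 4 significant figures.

Q ≈ 93.79 m³/h

Q = A·v = 0.02676 m² × 0.9734 m/s = 0.02605 m³/s.
Converting: 0.02605 m³/s × 3600 = 93.79 m³/h.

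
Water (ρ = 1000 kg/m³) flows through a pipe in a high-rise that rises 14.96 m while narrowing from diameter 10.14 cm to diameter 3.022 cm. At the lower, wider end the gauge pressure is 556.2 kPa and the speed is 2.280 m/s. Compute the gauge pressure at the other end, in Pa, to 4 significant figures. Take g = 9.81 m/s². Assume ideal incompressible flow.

82570 Pa

By continuity, v₂ = v₁·A₁/A₂ = 2.280·(80.75/7.173) = 25.67 m/s.
Energy conservation along the streamline gives P₂ = P₁ − ½ρ(v₂² − v₁²) − ρg(h₂ − h₁).
P₂ = 556200 + ½·1000·(2.280² − 25.67²) − 1000·9.81·(+14.96) = 556200 + (-326900) − (146800) = 82570 Pa.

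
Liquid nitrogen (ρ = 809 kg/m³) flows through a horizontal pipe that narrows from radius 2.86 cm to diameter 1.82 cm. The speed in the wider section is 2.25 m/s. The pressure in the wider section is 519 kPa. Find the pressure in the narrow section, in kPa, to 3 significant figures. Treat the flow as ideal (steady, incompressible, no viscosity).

By continuity, v₂ = v₁·A₁/A₂ = 2.25·(25.7/2.60) = 22.2 m/s.
The pipe is horizontal, so Bernoulli reduces to P₁ + ½ρv₁² = P₂ + ½ρv₂².
P₂ = P₁ − ½ρ(v₂² − v₁²) = 519000 − ½·809·(22.2² − 2.25²) = 519000 − 198000 = 321000 Pa.

P₂ ≈ 321 kPa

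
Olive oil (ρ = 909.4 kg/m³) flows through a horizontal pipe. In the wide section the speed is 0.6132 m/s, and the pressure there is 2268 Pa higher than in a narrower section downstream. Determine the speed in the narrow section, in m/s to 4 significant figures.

v₂ ≈ 2.316 m/s

With h₁ = h₂, rearranging Bernoulli gives v₂ = √(v₁² + 2ΔP/ρ).
v₂ = √(0.6132² + 2·2268/909.4) = √(0.3760 + 4.988) = 2.316 m/s.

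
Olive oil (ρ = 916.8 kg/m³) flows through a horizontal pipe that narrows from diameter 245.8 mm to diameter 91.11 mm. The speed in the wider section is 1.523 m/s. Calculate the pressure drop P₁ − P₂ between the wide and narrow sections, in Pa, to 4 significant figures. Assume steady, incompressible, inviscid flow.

ΔP = 55260 Pa

Mass conservation (A₁v₁ = A₂v₂) gives v₂ = 1.523 × 474.5/65.20 = 11.08 m/s.
Bernoulli (h₁ = h₂): P₁ − P₂ = ½ρ(v₂² − v₁²).
P₁ − P₂ = ½·916.8·(11.08² − 1.523²) = ½·916.8·120.6 = 55260 Pa.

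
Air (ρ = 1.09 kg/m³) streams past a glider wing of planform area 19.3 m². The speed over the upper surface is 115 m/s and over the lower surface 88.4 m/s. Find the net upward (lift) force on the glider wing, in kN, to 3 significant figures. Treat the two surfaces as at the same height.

F ≈ 56.9 kN

The faster flow above has the lower pressure; Bernoulli (same height) gives ΔP = ½ρ(v_up² − v_low²).
ΔP = ½·1.09·(115² − 88.4²) = 2950 Pa.
Lift = ΔP · A = 2950 × 19.3 = 56900 N.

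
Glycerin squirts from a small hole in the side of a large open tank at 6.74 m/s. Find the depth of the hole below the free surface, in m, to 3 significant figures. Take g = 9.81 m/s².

h ≈ 2.32 m

For a small hole in a large open tank, ½v² = gh, giving h = v²/(2g).
h = 6.74²/(2·9.81) = 45.4/19.62 = 2.32 m.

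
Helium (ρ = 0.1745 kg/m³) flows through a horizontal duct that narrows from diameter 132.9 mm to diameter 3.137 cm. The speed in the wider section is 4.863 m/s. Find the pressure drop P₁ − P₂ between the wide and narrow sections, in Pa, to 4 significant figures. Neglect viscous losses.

Mass conservation (A₁v₁ = A₂v₂) gives v₂ = 4.863 × 138.7/7.729 = 87.28 m/s.
Along the horizontal streamline, P + ½ρv² is constant.
P₁ − P₂ = ½·0.1745·(87.28² − 4.863²) = ½·0.1745·7595 = 662.6 Pa.

662.6 Pa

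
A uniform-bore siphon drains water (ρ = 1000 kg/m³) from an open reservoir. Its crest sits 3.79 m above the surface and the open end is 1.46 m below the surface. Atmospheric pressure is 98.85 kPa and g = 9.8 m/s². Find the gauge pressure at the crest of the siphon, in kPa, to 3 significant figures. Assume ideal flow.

P_gauge ≈ -51.5 kPa

Bernoulli surface→outlet gives ½v² = g·h_out, so v = √(2·9.8·1.46) = 5.35 m/s.
With constant cross-section the crest speed equals v; applying Bernoulli from the surface up to the crest, P_top = P_atm − ½ρv² − ρg·h_top.
P_top = 98850 − ½·1000·5.35² − 1000·9.8·3.79 = 47400 Pa. So P_gauge = P_top − P_atm = -51400 Pa.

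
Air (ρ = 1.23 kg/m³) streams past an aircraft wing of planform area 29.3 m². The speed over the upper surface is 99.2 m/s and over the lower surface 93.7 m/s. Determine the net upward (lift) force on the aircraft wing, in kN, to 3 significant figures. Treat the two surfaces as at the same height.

19.1 kN

The faster flow above has the lower pressure; Bernoulli (same height) gives ΔP = ½ρ(v_up² − v_low²).
ΔP = ½·1.23·(99.2² − 93.7²) = 652 Pa.
Lift = ΔP · A = 652 × 29.3 = 19100 N.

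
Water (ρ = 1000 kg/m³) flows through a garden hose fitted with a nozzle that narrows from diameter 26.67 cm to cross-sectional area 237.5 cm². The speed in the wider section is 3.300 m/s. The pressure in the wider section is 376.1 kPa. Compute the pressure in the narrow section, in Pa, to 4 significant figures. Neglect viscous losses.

P₂ ≈ 351400 Pa

By continuity, v₂ = v₁·A₁/A₂ = 3.300·(558.6/237.5) = 7.762 m/s.
Along the horizontal streamline, P + ½ρv² is constant.
P₂ = P₁ − ½ρ(v₂² − v₁²) = 376100 − ½·1000·(7.762² − 3.300²) = 376100 − 24680 = 351400 Pa.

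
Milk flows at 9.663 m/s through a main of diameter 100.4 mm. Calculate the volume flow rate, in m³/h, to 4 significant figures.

Q ≈ 275.4 m³/h

Q = A·v = 0.007917 m² × 9.663 m/s = 0.07650 m³/s.
Converting: 0.07650 m³/s × 3600 = 275.4 m³/h.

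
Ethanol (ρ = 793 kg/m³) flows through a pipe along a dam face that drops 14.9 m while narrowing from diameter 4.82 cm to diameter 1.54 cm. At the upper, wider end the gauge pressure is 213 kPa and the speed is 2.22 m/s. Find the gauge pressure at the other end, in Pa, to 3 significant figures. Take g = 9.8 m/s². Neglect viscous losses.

Continuity gives A₁v₁ = A₂v₂, so v₂ = (18.2 cm²)/(1.86 cm²) × 2.22 m/s = 21.7 m/s.
Bernoulli: P₁ + ½ρv₁² + ρg h₁ = P₂ + ½ρv₂² + ρg h₂, so P₂ = P₁ + ½ρ(v₁² − v₂²) − ρg(h₂ − h₁).
P₂ = 213000 + ½·793·(2.22² − 21.7²) − 793·9.8·(−14.9) = 213000 + (-186000) − (-116000) = 143000 Pa.

P₂ = 143000 Pa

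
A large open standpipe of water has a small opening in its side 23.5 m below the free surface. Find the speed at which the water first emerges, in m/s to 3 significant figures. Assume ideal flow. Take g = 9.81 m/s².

With the surface at rest and both surface and jet at atmospheric pressure, Bernoulli gives ρg h = ½ρv², so v = √(2gh) = √(2·9.81·23.5) = 21.5 m/s.

v ≈ 21.5 m/s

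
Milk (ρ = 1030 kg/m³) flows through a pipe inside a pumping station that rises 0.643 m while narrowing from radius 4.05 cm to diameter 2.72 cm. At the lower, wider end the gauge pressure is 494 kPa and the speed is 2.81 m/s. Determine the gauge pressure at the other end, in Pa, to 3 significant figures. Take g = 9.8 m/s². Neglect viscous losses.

By continuity, v₂ = v₁·A₁/A₂ = 2.81·(51.5/5.81) = 24.9 m/s.
Energy conservation along the streamline gives P₂ = P₁ − ½ρ(v₂² − v₁²) − ρg(h₂ − h₁).
P₂ = 494000 + ½·1030·(2.81² − 24.9²) − 1030·9.8·(+0.643) = 494000 + (-316000) − (6490) = 172000 Pa.

P₂ = 172000 Pa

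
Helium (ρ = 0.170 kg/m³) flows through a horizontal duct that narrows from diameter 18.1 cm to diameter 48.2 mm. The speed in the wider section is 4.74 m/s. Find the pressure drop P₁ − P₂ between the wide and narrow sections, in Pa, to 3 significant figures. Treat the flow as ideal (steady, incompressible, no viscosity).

The volume flow rate is constant, so v₂ = (A₁/A₂)v₁ = (257/18.2)·4.74 = 66.8 m/s.
Along the horizontal streamline, P + ½ρv² is constant.
P₁ − P₂ = ½·0.170·(66.8² − 4.74²) = ½·0.170·4450 = 378 Pa.

378 Pa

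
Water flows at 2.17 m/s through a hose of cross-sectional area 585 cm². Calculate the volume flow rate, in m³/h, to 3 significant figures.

457 m³/h

Q = A·v = 0.0585 m² × 2.17 m/s = 0.127 m³/s.
Converting: 0.127 m³/s × 3600 = 457 m³/h.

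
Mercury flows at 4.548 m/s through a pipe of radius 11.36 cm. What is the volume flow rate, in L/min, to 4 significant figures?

Q = A·v = 0.04054 m² × 4.548 m/s = 0.1844 m³/s.
Converting: 0.1844 m³/s × 60000 = 11060 L/min.

11060 L/min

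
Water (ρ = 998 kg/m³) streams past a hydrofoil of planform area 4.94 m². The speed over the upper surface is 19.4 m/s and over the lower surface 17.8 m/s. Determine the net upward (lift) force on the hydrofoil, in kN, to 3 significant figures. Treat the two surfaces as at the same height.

With equal heights on the two surfaces, Bernoulli gives P_lower − P_upper = ½ρ(v_upper² − v_lower²).
ΔP = ½·998·(19.4² − 17.8²) = 29700 Pa.
Lift = ΔP · A = 29700 × 4.94 = 147000 N.

147 kN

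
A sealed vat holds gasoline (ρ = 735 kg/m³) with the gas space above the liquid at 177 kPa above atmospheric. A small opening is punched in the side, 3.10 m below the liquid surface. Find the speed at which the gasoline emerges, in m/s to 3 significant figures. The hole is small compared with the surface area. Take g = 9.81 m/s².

Take point 1 at the surface (v₁ ≈ 0) and point 2 at the hole (at atmospheric pressure). Bernoulli: P₁ + ρg h = P_atm + ½ρv₂².
With P₁ − P_atm = 177000 Pa, v₂ = √(2gh + 2ΔP/ρ) = √(2·9.81·3.10 + 2·177000/735) = 23.3 m/s.

23.3 m/s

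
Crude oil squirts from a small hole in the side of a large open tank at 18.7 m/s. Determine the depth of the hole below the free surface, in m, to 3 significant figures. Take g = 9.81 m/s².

Inverting v = √(2gh) gives h = v² / 2g.
h = 18.7²/(2·9.81) = 350/19.62 = 17.8 m.

h = 17.8 m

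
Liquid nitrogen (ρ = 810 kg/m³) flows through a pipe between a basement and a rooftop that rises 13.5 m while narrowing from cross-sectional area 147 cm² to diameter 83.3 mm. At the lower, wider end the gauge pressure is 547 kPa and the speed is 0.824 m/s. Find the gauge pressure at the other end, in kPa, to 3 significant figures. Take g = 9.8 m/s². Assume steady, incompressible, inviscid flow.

Mass conservation (A₁v₁ = A₂v₂) gives v₂ = 0.824 × 147/54.5 = 2.22 m/s.
Energy conservation along the streamline gives P₂ = P₁ − ½ρ(v₂² − v₁²) − ρg(h₂ − h₁).
P₂ = 547000 + ½·810·(0.824² − 2.22²) − 810·9.8·(+13.5) = 547000 + (-1730) − (107000) = 438000 Pa.

P₂ = 438 kPa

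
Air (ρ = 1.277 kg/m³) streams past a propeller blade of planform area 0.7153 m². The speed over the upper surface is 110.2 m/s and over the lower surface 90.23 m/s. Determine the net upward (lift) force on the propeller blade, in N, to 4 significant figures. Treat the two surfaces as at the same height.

From P + ½ρv² = const at equal height, P_low − P_up = ½ρ(v_up² − v_low²).
ΔP = ½·1.277·(110.2² − 90.23²) = 2556 Pa.
Lift = ΔP · A = 2556 × 0.7153 = 1828 N.

1828 N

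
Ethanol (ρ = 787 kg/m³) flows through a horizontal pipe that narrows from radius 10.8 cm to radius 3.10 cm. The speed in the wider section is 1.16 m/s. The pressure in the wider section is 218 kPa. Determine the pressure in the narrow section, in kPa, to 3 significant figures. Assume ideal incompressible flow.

141 kPa

Mass conservation (A₁v₁ = A₂v₂) gives v₂ = 1.16 × 366/30.2 = 14.1 m/s.
With no height change, Bernoulli's equation is P₁ + ½ρv₁² = P₂ + ½ρv₂².
P₂ = P₁ − ½ρ(v₂² − v₁²) = 218000 − ½·787·(14.1² − 1.16²) = 218000 − 77500 = 141000 Pa.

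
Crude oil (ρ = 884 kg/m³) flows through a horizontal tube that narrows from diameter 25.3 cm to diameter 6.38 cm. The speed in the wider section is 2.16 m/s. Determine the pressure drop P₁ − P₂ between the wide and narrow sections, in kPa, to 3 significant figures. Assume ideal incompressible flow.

Mass conservation (A₁v₁ = A₂v₂) gives v₂ = 2.16 × 503/32.0 = 34.0 m/s.
With no height change, Bernoulli's equation is P₁ + ½ρv₁² = P₂ + ½ρv₂².
P₁ − P₂ = ½·884·(34.0² − 2.16²) = ½·884·1150 = 508000 Pa.

508 kPa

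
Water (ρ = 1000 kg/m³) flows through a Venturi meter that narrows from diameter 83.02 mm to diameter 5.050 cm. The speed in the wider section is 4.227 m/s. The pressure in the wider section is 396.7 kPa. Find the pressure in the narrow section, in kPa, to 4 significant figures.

P₂ ≈ 340.4 kPa

By continuity, v₂ = v₁·A₁/A₂ = 4.227·(54.13/20.03) = 11.42 m/s.
Bernoulli (h₁ = h₂): P₁ − P₂ = ½ρ(v₂² − v₁²).
P₂ = P₁ − ½ρ(v₂² − v₁²) = 396700 − ½·1000·(11.42² − 4.227²) = 396700 − 56320 = 340400 Pa.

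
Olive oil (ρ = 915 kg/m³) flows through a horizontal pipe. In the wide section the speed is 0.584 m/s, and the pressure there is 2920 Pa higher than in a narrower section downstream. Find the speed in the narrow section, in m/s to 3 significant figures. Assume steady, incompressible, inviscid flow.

With h₁ = h₂, rearranging Bernoulli gives v₂ = √(v₁² + 2ΔP/ρ).
v₂ = √(0.584² + 2·2920/915) = √(0.341 + 6.38) = 2.59 m/s.

v₂ ≈ 2.59 m/s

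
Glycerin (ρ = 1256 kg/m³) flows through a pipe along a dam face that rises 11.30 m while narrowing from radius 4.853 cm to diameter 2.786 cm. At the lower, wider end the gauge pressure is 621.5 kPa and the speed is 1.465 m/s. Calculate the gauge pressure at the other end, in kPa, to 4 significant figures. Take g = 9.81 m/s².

Mass conservation (A₁v₁ = A₂v₂) gives v₂ = 1.465 × 73.99/6.096 = 17.78 m/s.
Energy conservation along the streamline gives P₂ = P₁ − ½ρ(v₂² − v₁²) − ρg(h₂ − h₁).
P₂ = 621500 + ½·1256·(1.465² − 17.78²) − 1256·9.81·(+11.30) = 621500 + (-197200) − (139200) = 285100 Pa.

285.1 kPa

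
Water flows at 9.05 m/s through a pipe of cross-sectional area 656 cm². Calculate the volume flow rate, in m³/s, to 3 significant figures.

Q ≈ 0.594 m³/s

Q = A·v = 0.0656 m² × 9.05 m/s = 0.594 m³/s.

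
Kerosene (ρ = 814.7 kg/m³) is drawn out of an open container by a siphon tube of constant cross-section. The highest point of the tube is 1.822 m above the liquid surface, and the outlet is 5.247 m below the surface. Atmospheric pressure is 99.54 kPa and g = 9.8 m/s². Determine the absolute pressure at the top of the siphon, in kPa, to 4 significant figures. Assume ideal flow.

P_top ≈ 43.10 kPa

The outlet speed comes from Torricelli: v = √(2g·5.247) = 10.14 m/s.
Continuity keeps v the same throughout the tube; from surface to crest, P_atm + 0 = P_top + ½ρv² + ρg·h_top.
P_top = 99540 − ½·814.7·10.14² − 814.7·9.8·1.822 = 43100 Pa.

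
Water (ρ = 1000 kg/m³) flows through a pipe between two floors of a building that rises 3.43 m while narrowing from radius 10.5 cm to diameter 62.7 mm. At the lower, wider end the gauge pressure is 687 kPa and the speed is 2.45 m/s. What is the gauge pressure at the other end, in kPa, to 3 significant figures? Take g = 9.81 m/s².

P₂ ≈ 279 kPa

Continuity gives A₁v₁ = A₂v₂, so v₂ = (346 cm²)/(30.9 cm²) × 2.45 m/s = 27.5 m/s.
Energy conservation along the streamline gives P₂ = P₁ − ½ρ(v₂² − v₁²) − ρg(h₂ − h₁).
P₂ = 687000 + ½·1000·(2.45² − 27.5²) − 1000·9.81·(+3.43) = 687000 + (-375000) − (33600) = 279000 Pa.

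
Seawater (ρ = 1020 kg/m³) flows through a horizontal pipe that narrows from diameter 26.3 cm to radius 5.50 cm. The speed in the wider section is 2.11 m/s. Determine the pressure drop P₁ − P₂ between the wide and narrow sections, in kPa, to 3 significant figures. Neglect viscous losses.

ΔP ≈ 71.9 kPa

The volume flow rate is constant, so v₂ = (A₁/A₂)v₁ = (543/95.0)·2.11 = 12.1 m/s.
The pipe is horizontal, so Bernoulli reduces to P₁ + ½ρv₁² = P₂ + ½ρv₂².
P₁ − P₂ = ½·1020·(12.1² − 2.11²) = ½·1020·141 = 71900 Pa.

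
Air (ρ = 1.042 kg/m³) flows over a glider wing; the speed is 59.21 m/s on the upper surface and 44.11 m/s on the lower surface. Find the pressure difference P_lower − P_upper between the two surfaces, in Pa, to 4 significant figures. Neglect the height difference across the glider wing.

ΔP = 812.8 Pa

Bernoulli (same height): P_lower − P_upper = ½ρ(v_upper² − v_lower²).
ΔP = ½·1.042·(59.21² − 44.11²) = 812.8 Pa.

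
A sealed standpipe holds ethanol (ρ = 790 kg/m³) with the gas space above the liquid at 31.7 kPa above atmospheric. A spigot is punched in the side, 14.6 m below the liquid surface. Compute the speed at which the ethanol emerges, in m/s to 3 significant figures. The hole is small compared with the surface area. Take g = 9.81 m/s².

Take point 1 at the surface (v₁ ≈ 0) and point 2 at the hole (at atmospheric pressure). Bernoulli: P₁ + ρg h = P_atm + ½ρv₂².
With P₁ − P_atm = 31700 Pa, v₂ = √(2gh + 2ΔP/ρ) = √(2·9.81·14.6 + 2·31700/790) = 19.1 m/s.

v ≈ 19.1 m/s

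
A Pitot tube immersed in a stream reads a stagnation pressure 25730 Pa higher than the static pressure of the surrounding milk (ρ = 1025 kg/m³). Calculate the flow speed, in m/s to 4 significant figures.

v ≈ 7.086 m/s

Bernoulli between the free stream and the stagnation point: ½ρv² = P_stag − P_static.
v = √(2ΔP/ρ) = √(2·25730/1025) = 7.086 m/s.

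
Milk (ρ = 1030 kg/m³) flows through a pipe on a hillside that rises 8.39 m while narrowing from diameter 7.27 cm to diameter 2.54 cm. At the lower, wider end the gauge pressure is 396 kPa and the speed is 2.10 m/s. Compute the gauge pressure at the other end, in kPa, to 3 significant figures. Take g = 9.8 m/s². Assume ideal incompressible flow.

Mass conservation (A₁v₁ = A₂v₂) gives v₂ = 2.10 × 41.5/5.07 = 17.2 m/s.
Applying Bernoulli between the two ends and solving for P₂: P₂ = P₁ + ½ρ(v₁² − v₂²) − ρgΔh.
P₂ = 396000 + ½·1030·(2.10² − 17.2²) − 1030·9.8·(+8.39) = 396000 + (-150000) − (84700) = 161000 Pa.

P₂ = 161 kPa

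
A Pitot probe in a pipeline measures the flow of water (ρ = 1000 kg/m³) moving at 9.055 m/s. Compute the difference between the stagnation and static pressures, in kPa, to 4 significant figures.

At the stagnation point the flow is brought to rest, so Bernoulli gives P_stag − P_static = ½ρv².
ΔP = ½·1000·9.055² = 41000 Pa.

ΔP ≈ 41.00 kPa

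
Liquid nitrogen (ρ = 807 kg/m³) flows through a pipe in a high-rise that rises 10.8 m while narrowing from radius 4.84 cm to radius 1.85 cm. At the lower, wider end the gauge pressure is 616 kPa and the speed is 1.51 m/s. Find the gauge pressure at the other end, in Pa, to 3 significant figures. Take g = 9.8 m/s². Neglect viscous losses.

P₂ ≈ 488000 Pa

Continuity gives A₁v₁ = A₂v₂, so v₂ = (73.6 cm²)/(10.8 cm²) × 1.51 m/s = 10.3 m/s.
Energy conservation along the streamline gives P₂ = P₁ − ½ρ(v₂² − v₁²) − ρg(h₂ − h₁).
P₂ = 616000 + ½·807·(1.51² − 10.3²) − 807·9.8·(+10.8) = 616000 + (-42200) − (85400) = 488000 Pa.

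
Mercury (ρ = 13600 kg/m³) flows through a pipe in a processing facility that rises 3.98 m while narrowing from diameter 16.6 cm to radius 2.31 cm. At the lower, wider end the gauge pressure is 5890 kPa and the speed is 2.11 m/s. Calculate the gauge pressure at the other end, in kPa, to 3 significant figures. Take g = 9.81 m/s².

P₂ = 343 kPa

The volume flow rate is constant, so v₂ = (A₁/A₂)v₁ = (216/16.8)·2.11 = 27.2 m/s.
Energy conservation along the streamline gives P₂ = P₁ − ½ρ(v₂² − v₁²) − ρg(h₂ − h₁).
P₂ = 5890000 + ½·13600·(2.11² − 27.2²) − 13600·9.81·(+3.98) = 5890000 + (-5020000) − (531000) = 343000 Pa.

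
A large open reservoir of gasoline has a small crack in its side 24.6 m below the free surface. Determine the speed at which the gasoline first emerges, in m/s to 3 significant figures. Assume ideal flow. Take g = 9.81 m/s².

v = 22.0 m/s

Torricelli's result v = √(2gh) gives v = √(2·9.81·24.6) = 22.0 m/s.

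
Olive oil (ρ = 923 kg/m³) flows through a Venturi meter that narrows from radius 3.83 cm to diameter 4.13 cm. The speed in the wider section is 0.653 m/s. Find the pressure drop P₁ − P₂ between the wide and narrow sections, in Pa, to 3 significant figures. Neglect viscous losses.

ΔP ≈ 2130 Pa

The volume flow rate is constant, so v₂ = (A₁/A₂)v₁ = (46.1/13.4)·0.653 = 2.25 m/s.
The pipe is horizontal, so Bernoulli reduces to P₁ + ½ρv₁² = P₂ + ½ρv₂².
P₁ − P₂ = ½·923·(2.25² − 0.653²) = ½·923·4.62 = 2130 Pa.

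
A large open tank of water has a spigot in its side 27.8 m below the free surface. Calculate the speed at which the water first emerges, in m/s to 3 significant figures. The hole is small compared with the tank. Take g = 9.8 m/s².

The surface is effectively still and both ends are open, so ½v² = gh and v = √(2·9.8·27.8) = 23.3 m/s.

v ≈ 23.3 m/s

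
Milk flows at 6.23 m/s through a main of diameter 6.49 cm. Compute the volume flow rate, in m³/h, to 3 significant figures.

Q = A·v = 0.00331 m² × 6.23 m/s = 0.0206 m³/s.
Converting: 0.0206 m³/s × 3600 = 74.2 m³/h.

Q ≈ 74.2 m³/h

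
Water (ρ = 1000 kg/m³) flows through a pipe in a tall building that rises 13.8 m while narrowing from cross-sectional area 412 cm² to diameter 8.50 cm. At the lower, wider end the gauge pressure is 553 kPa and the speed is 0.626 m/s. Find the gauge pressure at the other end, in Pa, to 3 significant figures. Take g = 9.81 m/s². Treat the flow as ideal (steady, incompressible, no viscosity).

P₂ ≈ 407000 Pa

By continuity, v₂ = v₁·A₁/A₂ = 0.626·(412/56.7) = 4.55 m/s.
Bernoulli: P₁ + ½ρv₁² + ρg h₁ = P₂ + ½ρv₂² + ρg h₂, so P₂ = P₁ + ½ρ(v₁² − v₂²) − ρg(h₂ − h₁).
P₂ = 553000 + ½·1000·(0.626² − 4.55²) − 1000·9.81·(+13.8) = 553000 + (-10100) − (135000) = 407000 Pa.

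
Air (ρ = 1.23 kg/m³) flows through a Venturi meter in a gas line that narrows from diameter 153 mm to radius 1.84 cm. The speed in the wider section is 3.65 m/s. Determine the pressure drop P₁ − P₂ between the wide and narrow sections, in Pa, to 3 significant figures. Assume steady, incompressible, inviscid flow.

ΔP = 2440 Pa

Mass conservation (A₁v₁ = A₂v₂) gives v₂ = 3.65 × 184/10.6 = 63.1 m/s.
Along the horizontal streamline, P + ½ρv² is constant.
P₁ − P₂ = ½·1.23·(63.1² − 3.65²) = ½·1.23·3970 = 2440 Pa.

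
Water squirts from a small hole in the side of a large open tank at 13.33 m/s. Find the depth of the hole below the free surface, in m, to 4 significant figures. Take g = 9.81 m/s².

h = 9.057 m

For a small hole in a large open tank, ½v² = gh, giving h = v²/(2g).
h = 13.33²/(2·9.81) = 177.7/19.62 = 9.057 m.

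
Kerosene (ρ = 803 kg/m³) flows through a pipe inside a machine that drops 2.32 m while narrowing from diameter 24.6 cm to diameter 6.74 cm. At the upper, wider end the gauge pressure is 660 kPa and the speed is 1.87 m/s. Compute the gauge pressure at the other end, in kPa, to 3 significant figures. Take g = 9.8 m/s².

P₂ ≈ 431 kPa

The volume flow rate is constant, so v₂ = (A₁/A₂)v₁ = (475/35.7)·1.87 = 24.9 m/s.
Energy conservation along the streamline gives P₂ = P₁ − ½ρ(v₂² − v₁²) − ρg(h₂ − h₁).
P₂ = 660000 + ½·803·(1.87² − 24.9²) − 803·9.8·(−2.32) = 660000 + (-248000) − (-18300) = 431000 Pa.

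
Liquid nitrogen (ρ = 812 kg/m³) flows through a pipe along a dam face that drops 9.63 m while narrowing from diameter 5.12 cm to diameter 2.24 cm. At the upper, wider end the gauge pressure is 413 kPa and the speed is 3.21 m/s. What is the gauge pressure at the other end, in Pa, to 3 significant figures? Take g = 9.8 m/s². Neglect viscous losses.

By continuity, v₂ = v₁·A₁/A₂ = 3.21·(20.6/3.94) = 16.8 m/s.
Energy conservation along the streamline gives P₂ = P₁ − ½ρ(v₂² − v₁²) − ρg(h₂ − h₁).
P₂ = 413000 + ½·812·(3.21² − 16.8²) − 812·9.8·(−9.63) = 413000 + (-110000) − (-76600) = 380000 Pa.

380000 Pa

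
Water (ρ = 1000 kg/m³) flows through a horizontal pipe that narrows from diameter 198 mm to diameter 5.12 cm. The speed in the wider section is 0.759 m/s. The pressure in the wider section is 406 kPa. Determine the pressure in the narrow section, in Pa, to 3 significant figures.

Continuity gives A₁v₁ = A₂v₂, so v₂ = (308 cm²)/(20.6 cm²) × 0.759 m/s = 11.4 m/s.
The pipe is horizontal, so Bernoulli reduces to P₁ + ½ρv₁² = P₂ + ½ρv₂².
P₂ = P₁ − ½ρ(v₂² − v₁²) = 406000 − ½·1000·(11.4² − 0.759²) = 406000 − 64100 = 342000 Pa.

P₂ = 342000 Pa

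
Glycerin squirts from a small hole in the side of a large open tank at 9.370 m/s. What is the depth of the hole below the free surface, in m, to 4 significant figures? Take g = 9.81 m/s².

Inverting v = √(2gh) gives h = v² / 2g.
h = 9.370²/(2·9.81) = 87.80/19.62 = 4.475 m.

4.475 m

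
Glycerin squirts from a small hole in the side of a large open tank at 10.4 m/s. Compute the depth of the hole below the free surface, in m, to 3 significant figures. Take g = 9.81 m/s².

For a small hole in a large open tank, ½v² = gh, giving h = v²/(2g).
h = 10.4²/(2·9.81) = 108/19.62 = 5.51 m.

h ≈ 5.51 m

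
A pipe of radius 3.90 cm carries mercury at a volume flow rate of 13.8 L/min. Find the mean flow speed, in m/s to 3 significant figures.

v = 0.0481 m/s

Q = 13.8 L/min = 0.000230 m³/s.
v = Q/A = 0.000230 / 0.00478 = 0.0481 m/s.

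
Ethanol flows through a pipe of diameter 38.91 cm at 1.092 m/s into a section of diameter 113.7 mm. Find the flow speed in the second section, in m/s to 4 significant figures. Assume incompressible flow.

v₂ = 12.79 m/s

Mass conservation (A₁v₁ = A₂v₂) gives v₂ = 1.092 × 1189/101.5 = 12.79 m/s.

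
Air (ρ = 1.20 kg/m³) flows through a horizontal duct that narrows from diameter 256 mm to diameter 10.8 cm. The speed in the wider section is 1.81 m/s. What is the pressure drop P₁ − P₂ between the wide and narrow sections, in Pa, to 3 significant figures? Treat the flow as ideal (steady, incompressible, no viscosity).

Continuity gives A₁v₁ = A₂v₂, so v₂ = (515 cm²)/(91.6 cm²) × 1.81 m/s = 10.2 m/s.
The pipe is horizontal, so Bernoulli reduces to P₁ + ½ρv₁² = P₂ + ½ρv₂².
P₁ − P₂ = ½·1.20·(10.2² − 1.81²) = ½·1.20·100 = 60.1 Pa.

60.1 Pa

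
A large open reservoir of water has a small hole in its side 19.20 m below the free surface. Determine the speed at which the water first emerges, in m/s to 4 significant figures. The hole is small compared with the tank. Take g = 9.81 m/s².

v = 19.41 m/s

Bernoulli from surface to hole (P equal, v_surface ≈ 0): v = √(2gh) = √(2×9.81×19.20) = 19.41 m/s.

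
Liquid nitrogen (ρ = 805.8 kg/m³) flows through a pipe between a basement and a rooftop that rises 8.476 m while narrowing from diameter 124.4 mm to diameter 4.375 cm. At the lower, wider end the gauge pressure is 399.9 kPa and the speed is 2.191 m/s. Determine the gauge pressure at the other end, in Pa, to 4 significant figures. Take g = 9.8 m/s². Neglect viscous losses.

By continuity, v₂ = v₁·A₁/A₂ = 2.191·(121.5/15.03) = 17.71 m/s.
Energy conservation along the streamline gives P₂ = P₁ − ½ρ(v₂² − v₁²) − ρg(h₂ − h₁).
P₂ = 399900 + ½·805.8·(2.191² − 17.71²) − 805.8·9.8·(+8.476) = 399900 + (-124500) − (66930) = 208500 Pa.

P₂ = 208500 Pa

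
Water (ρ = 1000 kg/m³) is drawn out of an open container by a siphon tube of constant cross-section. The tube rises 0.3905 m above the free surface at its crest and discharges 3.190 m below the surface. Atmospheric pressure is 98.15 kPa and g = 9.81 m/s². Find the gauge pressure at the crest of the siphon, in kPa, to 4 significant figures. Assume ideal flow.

P_gauge ≈ -35.12 kPa

The outlet speed comes from Torricelli: v = √(2g·3.190) = 7.911 m/s.
With constant cross-section the crest speed equals v; applying Bernoulli from the surface up to the crest, P_top = P_atm − ½ρv² − ρg·h_top.
P_top = 98150 − ½·1000·7.911² − 1000·9.81·0.3905 = 63030 Pa. So P_gauge = P_top − P_atm = -35120 Pa.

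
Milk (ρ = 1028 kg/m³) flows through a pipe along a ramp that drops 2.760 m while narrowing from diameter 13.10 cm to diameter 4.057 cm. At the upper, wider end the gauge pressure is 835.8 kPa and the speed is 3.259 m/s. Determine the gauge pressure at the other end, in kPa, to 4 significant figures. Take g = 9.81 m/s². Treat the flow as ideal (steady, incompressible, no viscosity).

Mass conservation (A₁v₁ = A₂v₂) gives v₂ = 3.259 × 134.8/12.93 = 33.98 m/s.
Energy conservation along the streamline gives P₂ = P₁ − ½ρ(v₂² − v₁²) − ρg(h₂ − h₁).
P₂ = 835800 + ½·1028·(3.259² − 33.98²) − 1028·9.81·(−2.760) = 835800 + (-588000) − (-27830) = 275600 Pa.

275.6 kPa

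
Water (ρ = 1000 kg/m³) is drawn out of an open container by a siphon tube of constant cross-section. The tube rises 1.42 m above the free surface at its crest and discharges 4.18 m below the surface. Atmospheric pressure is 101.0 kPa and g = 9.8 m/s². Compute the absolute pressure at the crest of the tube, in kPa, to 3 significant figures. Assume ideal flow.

From the surface to the outlet (both open to atmosphere, surface at rest): v = √(2g·h_out) = √(2·9.8·4.18) = 9.05 m/s.
The bore is uniform, so the speed at the crest is the same v. Bernoulli surface→crest: P_atm = P_top + ½ρv² + ρg·h_top.
P_top = 101000 − ½·1000·9.05² − 1000·9.8·1.42 = 46100 Pa.

P_top ≈ 46.1 kPa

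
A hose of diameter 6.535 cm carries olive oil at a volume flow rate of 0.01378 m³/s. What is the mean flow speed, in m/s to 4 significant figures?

v = 4.108 m/s

Q = 0.01378 m³/s = 0.01378 m³/s.
v = Q/A = 0.01378 / 0.003354 = 4.108 m/s.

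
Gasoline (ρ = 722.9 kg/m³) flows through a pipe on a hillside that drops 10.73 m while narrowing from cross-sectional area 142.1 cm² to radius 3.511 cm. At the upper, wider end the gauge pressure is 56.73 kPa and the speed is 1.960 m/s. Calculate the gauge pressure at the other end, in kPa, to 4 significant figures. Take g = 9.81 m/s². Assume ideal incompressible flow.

Mass conservation (A₁v₁ = A₂v₂) gives v₂ = 1.960 × 142.1/38.73 = 7.192 m/s.
Bernoulli: P₁ + ½ρv₁² + ρg h₁ = P₂ + ½ρv₂² + ρg h₂, so P₂ = P₁ + ½ρ(v₁² − v₂²) − ρg(h₂ − h₁).
P₂ = 56730 + ½·722.9·(1.960² − 7.192²) − 722.9·9.81·(−10.73) = 56730 + (-17310) − (-76090) = 115500 Pa.

P₂ ≈ 115.5 kPa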